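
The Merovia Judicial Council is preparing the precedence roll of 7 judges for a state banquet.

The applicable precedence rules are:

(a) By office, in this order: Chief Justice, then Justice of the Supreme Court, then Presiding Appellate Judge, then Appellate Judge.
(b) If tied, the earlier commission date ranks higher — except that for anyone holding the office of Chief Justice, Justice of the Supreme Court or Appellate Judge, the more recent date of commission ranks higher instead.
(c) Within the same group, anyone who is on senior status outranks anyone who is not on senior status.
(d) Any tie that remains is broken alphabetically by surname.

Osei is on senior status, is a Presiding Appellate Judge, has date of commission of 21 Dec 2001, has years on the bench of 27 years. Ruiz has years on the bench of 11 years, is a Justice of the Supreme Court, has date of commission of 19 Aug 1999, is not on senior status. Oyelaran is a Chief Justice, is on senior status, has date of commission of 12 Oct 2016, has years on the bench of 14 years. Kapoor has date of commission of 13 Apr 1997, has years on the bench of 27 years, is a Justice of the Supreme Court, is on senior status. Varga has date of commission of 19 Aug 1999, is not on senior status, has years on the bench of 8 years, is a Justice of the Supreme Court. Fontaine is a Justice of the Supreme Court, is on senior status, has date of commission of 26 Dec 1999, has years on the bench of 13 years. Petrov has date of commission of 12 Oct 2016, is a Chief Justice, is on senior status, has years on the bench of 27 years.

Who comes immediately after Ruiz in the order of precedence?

Varga

By office: Oyelaran and Petrov (Chief Justice); then Fontaine, Ruiz, Varga and Kapoor (Justice of the Supreme Court); then Osei (Presiding Appellate Judge).
Oyelaran and Petrov both have date of commission 12 Oct 2016, so the next rule applies.
Oyelaran and Petrov are each on senior status, so the next rule applies.
Among Oyelaran and Petrov, alphabetically by surname: Oyelaran before Petrov.
Among Fontaine, Ruiz, Varga and Kapoor, by date of commission (later first) (reversed rule for this group): Fontaine (26 Dec 1999) before Ruiz and Varga (19 Aug 1999) before Kapoor (13 Apr 1997).
Ruiz and Varga are each not on senior status, so the next rule applies.
Among Ruiz and Varga, alphabetically by surname: Ruiz before Varga.
Order: Oyelaran, Petrov, Fontaine, Ruiz, Varga, Kapoor, Osei.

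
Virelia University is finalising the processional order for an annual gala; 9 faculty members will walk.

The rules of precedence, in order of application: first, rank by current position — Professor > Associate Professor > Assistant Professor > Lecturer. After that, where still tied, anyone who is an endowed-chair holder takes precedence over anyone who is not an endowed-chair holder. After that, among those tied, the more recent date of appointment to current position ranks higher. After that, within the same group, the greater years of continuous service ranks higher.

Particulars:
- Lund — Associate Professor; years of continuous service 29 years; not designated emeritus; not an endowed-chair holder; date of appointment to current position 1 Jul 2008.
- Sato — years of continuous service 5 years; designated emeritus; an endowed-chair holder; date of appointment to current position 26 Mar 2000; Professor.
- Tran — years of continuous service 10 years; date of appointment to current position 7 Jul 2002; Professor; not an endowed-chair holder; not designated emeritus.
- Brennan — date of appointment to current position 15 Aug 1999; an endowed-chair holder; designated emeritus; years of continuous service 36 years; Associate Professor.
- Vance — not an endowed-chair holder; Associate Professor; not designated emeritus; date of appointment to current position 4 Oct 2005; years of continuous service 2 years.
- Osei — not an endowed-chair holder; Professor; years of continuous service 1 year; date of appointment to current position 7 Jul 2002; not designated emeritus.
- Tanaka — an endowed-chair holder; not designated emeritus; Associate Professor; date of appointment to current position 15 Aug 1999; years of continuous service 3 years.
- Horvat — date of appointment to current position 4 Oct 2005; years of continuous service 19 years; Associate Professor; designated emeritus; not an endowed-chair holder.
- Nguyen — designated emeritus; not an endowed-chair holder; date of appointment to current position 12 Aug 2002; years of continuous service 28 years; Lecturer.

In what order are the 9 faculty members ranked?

By current position: Sato, Tran and Osei (Professor); then Brennan, Tanaka, Lund, Horvat and Vance (Associate Professor); then Nguyen (Lecturer).
Among Sato, Tran and Osei, an endowed-chair holder before not an endowed-chair holder: Sato (an endowed-chair holder) before Tran and Osei (not an endowed-chair holder).
Tran and Osei both have date of appointment to current position 7 Jul 2002, so the next rule applies.
Among Tran and Osei, by years of continuous service (higher first): Tran (10 years) before Osei (1 year).
Among Brennan, Tanaka, Lund, Horvat and Vance, an endowed-chair holder before not an endowed-chair holder: Brennan and Tanaka (an endowed-chair holder) before Lund, Horvat and Vance (not an endowed-chair holder).
Brennan and Tanaka both have date of appointment to current position 15 Aug 1999, so the next rule applies.
Among Brennan and Tanaka, by years of continuous service (higher first): Brennan (36 years) before Tanaka (3 years).
Among Lund, Horvat and Vance, by date of appointment to current position (later first): Lund (1 Jul 2008) before Horvat and Vance (4 Oct 2005).
Among Horvat and Vance, by years of continuous service (higher first): Horvat (19 years) before Vance (2 years).
Full order: Sato, Tran, Osei, Brennan, Tanaka, Lund, Horvat, Vance, Nguyen.

Sato, Tran, Osei, Brennan, Tanaka, Lund, Horvat, Vance, Nguyen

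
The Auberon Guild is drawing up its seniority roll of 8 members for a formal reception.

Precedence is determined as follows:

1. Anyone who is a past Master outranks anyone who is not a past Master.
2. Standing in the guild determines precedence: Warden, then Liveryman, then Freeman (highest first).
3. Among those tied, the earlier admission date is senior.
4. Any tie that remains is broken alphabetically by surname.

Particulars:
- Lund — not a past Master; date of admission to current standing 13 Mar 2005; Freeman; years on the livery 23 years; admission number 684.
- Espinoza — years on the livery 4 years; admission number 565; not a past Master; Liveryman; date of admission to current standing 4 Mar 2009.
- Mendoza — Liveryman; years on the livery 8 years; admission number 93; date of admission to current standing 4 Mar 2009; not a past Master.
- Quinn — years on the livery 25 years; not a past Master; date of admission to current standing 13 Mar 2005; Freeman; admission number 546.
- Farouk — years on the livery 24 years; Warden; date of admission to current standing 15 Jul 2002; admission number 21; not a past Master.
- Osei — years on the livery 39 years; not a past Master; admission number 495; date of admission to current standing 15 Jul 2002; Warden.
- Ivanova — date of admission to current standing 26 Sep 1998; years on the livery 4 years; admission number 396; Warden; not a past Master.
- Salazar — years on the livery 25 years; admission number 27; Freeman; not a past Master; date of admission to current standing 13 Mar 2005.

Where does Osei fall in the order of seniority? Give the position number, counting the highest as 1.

By the first rule: Ivanova, Farouk, Osei, Espinoza, Mendoza, Lund, Quinn and Salazar (each not a past Master).
Among Ivanova, Farouk, Osei, Espinoza, Mendoza, Lund, Quinn and Salazar, by standing in the guild: Ivanova, Farouk and Osei (Warden) before Espinoza and Mendoza (Liveryman) before Lund, Quinn and Salazar (Freeman).
Among Ivanova, Farouk and Osei, by date of admission to current standing (earlier first): Ivanova (26 Sep 1998) before Farouk and Osei (15 Jul 2002).
Among Farouk and Osei, alphabetically by surname: Farouk before Osei.
Espinoza and Mendoza both have date of admission to current standing 4 Mar 2009, so the next rule applies.
Among Espinoza and Mendoza, alphabetically by surname: Espinoza before Mendoza.
Lund, Quinn and Salazar all have date of admission to current standing 13 Mar 2005, so the next rule applies.
Among Lund, Quinn and Salazar, alphabetically by surname: Lund before Quinn before Salazar.
Order: Ivanova, Farouk, Osei, Espinoza, Mendoza, Lund, Quinn, Salazar. So position 3.

3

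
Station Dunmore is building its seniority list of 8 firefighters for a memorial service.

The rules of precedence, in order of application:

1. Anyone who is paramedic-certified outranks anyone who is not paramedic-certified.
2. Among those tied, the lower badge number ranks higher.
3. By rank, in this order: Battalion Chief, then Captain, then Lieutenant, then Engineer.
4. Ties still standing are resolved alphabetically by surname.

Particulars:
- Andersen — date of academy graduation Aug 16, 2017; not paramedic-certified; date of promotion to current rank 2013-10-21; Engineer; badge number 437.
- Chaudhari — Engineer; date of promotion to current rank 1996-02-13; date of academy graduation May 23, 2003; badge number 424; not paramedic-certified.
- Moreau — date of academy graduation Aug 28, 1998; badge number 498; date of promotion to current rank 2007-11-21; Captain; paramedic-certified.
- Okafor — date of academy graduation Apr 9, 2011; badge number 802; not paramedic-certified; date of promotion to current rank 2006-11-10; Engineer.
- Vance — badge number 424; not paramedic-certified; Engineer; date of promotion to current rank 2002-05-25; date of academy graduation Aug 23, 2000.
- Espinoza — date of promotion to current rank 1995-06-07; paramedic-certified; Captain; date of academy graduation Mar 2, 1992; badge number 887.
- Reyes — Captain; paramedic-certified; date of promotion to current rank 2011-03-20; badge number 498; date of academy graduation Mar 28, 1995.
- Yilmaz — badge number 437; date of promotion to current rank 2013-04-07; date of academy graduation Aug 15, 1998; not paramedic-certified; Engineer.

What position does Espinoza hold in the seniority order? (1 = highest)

3

By the first rule: Moreau, Reyes and Espinoza (each paramedic-certified); then Chaudhari, Vance, Andersen, Yilmaz and Okafor (each not paramedic-certified).
Among Moreau, Reyes and Espinoza, by badge number (lower first): Moreau and Reyes (498) before Espinoza (887).
Moreau and Reyes are each Captain, so the next rule applies.
Among Moreau and Reyes, alphabetically by surname: Moreau before Reyes.
Among Chaudhari, Vance, Andersen, Yilmaz and Okafor, by badge number (lower first): Chaudhari and Vance (424) before Andersen and Yilmaz (437) before Okafor (802).
Chaudhari and Vance are each Engineer, so the next rule applies.
Among Chaudhari and Vance, alphabetically by surname: Chaudhari before Vance.
Andersen and Yilmaz are each Engineer, so the next rule applies.
Among Andersen and Yilmaz, alphabetically by surname: Andersen before Yilmaz.
Order: Moreau, Reyes, Espinoza, Chaudhari, Vance, Andersen, Yilmaz, Okafor. So position 3.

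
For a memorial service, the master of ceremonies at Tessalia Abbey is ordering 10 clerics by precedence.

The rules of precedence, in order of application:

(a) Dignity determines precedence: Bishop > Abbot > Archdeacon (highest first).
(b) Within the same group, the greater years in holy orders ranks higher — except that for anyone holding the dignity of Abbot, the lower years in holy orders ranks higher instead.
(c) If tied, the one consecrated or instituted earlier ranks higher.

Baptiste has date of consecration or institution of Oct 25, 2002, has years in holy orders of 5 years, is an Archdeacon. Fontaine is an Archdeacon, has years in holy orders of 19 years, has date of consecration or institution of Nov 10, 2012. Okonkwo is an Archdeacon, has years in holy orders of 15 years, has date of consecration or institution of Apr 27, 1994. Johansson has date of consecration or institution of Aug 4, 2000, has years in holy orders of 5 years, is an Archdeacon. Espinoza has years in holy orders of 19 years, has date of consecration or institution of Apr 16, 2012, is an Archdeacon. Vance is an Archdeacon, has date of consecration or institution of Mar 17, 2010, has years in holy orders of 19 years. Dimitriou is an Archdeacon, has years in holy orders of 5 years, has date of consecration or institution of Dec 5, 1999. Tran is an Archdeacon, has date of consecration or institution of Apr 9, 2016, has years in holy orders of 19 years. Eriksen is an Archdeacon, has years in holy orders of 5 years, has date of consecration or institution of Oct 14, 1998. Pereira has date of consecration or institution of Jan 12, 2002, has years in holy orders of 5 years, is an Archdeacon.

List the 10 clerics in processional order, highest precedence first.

Vance, Espinoza, Fontaine, Tran, Okonkwo, Eriksen, Dimitriou, Johansson, Pereira, Baptiste

By dignity: Vance, Espinoza, Fontaine, Tran, Okonkwo, Eriksen, Dimitriou, Johansson, Pereira and Baptiste (Archdeacon).
Among Vance, Espinoza, Fontaine, Tran, Okonkwo, Eriksen, Dimitriou, Johansson, Pereira and Baptiste, by years in holy orders (higher first): Vance, Espinoza, Fontaine and Tran (19 years) before Okonkwo (15 years) before Eriksen, Dimitriou, Johansson, Pereira and Baptiste (5 years).
Among Vance, Espinoza, Fontaine and Tran, by date of consecration or institution (earlier first): Vance (Mar 17, 2010) before Espinoza (Apr 16, 2012) before Fontaine (Nov 10, 2012) before Tran (Apr 9, 2016).
Among Eriksen, Dimitriou, Johansson, Pereira and Baptiste, by date of consecration or institution (earlier first): Eriksen (Oct 14, 1998) before Dimitriou (Dec 5, 1999) before Johansson (Aug 4, 2000) before Pereira (Jan 12, 2002) before Baptiste (Oct 25, 2002).
Full order: Vance, Espinoza, Fontaine, Tran, Okonkwo, Eriksen, Dimitriou, Johansson, Pereira, Baptiste.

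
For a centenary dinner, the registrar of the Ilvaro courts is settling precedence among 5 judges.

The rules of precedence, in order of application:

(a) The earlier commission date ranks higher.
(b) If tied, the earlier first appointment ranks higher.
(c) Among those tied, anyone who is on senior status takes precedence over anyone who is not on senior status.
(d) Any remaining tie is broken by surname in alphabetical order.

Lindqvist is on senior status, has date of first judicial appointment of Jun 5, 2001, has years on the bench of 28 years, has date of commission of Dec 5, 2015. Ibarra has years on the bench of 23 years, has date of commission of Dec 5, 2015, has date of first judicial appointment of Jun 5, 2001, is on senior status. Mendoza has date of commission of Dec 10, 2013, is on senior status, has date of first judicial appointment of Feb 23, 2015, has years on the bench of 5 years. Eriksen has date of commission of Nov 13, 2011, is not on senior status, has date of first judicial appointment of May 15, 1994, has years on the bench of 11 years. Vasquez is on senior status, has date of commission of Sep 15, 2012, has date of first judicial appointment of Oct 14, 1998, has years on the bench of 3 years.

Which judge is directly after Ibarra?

Lindqvist

By date of commission (earlier first): Eriksen (Nov 13, 2011); then Vasquez (Sep 15, 2012); then Mendoza (Dec 10, 2013); then Ibarra and Lindqvist (both Dec 5, 2015).
Ibarra and Lindqvist both have date of first judicial appointment Jun 5, 2001, so the next rule applies.
Ibarra and Lindqvist are each on senior status, so the next rule applies.
Among Ibarra and Lindqvist, alphabetically by surname: Ibarra before Lindqvist.
Order: Eriksen, Vasquez, Mendoza, Ibarra, Lindqvist.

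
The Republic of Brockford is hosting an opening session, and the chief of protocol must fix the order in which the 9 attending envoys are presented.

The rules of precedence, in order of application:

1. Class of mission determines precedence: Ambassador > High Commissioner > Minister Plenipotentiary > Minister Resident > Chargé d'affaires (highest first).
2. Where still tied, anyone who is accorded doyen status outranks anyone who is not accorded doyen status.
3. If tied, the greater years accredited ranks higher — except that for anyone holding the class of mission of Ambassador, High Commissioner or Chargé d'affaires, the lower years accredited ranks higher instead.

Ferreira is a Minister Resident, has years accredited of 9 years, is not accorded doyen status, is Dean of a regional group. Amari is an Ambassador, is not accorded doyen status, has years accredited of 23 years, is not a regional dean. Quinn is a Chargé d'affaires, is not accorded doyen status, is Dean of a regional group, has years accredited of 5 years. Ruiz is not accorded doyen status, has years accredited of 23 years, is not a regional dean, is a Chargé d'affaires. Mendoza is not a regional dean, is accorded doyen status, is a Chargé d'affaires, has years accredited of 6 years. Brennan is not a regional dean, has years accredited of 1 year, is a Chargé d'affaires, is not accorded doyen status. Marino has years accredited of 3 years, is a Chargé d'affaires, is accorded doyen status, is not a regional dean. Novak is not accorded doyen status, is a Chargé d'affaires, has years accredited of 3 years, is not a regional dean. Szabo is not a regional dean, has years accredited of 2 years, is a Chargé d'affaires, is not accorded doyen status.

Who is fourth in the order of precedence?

By class of mission: Amari (Ambassador); then Ferreira (Minister Resident); then Marino, Mendoza, Brennan, Szabo, Novak, Quinn and Ruiz (Chargé d'affaires).
Among Marino, Mendoza, Brennan, Szabo, Novak, Quinn and Ruiz, accorded doyen status before not accorded doyen status: Marino and Mendoza (accorded doyen status) before Brennan, Szabo, Novak, Quinn and Ruiz (not accorded doyen status).
Among Marino and Mendoza, by years accredited (lower first) (reversed rule for this group): Marino (3 years) before Mendoza (6 years).
Among Brennan, Szabo, Novak, Quinn and Ruiz, by years accredited (lower first) (reversed rule for this group): Brennan (1 year) before Szabo (2 years) before Novak (3 years) before Quinn (5 years) before Ruiz (23 years).
Order: Amari, Ferreira, Marino, Mendoza, Brennan, Szabo, Novak, Quinn, Ruiz.

Mendoza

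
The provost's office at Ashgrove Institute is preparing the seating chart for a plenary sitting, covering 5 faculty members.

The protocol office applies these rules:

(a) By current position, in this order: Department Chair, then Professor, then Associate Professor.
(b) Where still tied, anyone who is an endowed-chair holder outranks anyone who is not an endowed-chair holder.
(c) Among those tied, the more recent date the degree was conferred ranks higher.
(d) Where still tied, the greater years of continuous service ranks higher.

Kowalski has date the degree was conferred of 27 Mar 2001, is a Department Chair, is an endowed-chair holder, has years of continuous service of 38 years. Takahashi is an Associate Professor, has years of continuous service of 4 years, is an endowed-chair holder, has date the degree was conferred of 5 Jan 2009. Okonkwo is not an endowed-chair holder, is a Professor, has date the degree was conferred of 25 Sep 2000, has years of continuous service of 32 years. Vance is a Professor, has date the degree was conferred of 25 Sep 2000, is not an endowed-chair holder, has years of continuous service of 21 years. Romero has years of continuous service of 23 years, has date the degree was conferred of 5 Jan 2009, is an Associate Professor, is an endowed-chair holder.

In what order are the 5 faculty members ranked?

By current position: Kowalski (Department Chair); then Okonkwo and Vance (Professor); then Romero and Takahashi (Associate Professor).
Okonkwo and Vance are each not an endowed-chair holder, so the next rule applies.
Okonkwo and Vance both have date the degree was conferred 25 Sep 2000, so the next rule applies.
Among Okonkwo and Vance, by years of continuous service (higher first): Okonkwo (32 years) before Vance (21 years).
Romero and Takahashi are each an endowed-chair holder, so the next rule applies.
Romero and Takahashi both have date the degree was conferred 5 Jan 2009, so the next rule applies.
Among Romero and Takahashi, by years of continuous service (higher first): Romero (23 years) before Takahashi (4 years).
Full order: Kowalski, Okonkwo, Vance, Romero, Takahashi.

Kowalski, Okonkwo, Vance, Romero, Takahashi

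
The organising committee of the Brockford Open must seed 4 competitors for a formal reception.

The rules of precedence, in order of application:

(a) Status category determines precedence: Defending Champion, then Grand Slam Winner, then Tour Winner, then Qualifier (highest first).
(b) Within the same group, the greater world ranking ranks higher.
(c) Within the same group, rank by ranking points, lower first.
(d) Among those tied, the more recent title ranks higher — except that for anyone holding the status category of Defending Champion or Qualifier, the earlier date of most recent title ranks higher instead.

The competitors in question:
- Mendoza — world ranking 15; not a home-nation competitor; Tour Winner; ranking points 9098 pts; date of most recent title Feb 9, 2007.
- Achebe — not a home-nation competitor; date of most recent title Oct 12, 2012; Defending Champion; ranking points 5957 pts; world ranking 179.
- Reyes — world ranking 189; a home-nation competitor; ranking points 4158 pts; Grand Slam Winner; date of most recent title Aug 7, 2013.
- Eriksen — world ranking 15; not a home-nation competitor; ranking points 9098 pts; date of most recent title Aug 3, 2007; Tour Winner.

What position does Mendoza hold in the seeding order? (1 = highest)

4

By status category: Achebe (Defending Champion); then Reyes (Grand Slam Winner); then Eriksen and Mendoza (Tour Winner).
Eriksen and Mendoza both have world ranking 15, so the next rule applies.
Eriksen and Mendoza both have ranking points 9098 pts, so the next rule applies.
Among Eriksen and Mendoza, by date of most recent title (later first): Eriksen (Aug 3, 2007) before Mendoza (Feb 9, 2007).
Order: Achebe, Reyes, Eriksen, Mendoza. So position 4.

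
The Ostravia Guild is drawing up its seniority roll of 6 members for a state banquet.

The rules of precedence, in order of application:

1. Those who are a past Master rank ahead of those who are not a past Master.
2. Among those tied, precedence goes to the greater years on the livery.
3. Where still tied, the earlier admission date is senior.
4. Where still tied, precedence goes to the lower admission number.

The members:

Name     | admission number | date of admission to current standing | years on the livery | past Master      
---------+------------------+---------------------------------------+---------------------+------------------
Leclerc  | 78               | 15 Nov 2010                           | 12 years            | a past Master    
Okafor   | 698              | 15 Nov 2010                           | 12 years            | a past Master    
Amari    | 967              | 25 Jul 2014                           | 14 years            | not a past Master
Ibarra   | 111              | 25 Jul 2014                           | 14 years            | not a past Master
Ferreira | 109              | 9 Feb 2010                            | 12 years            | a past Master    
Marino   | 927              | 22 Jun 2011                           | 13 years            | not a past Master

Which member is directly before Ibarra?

Okafor

By the first rule: Ferreira, Leclerc and Okafor (each a past Master); then Ibarra, Amari and Marino (each not a past Master).
Ferreira, Leclerc and Okafor all have years on the livery 12 years, so the next rule applies.
Among Ferreira, Leclerc and Okafor, by date of admission to current standing (earlier first): Ferreira (9 Feb 2010) before Leclerc and Okafor (15 Nov 2010).
Among Leclerc and Okafor, by admission number (lower first): Leclerc (78) before Okafor (698).
Among Ibarra, Amari and Marino, by years on the livery (higher first): Ibarra and Amari (14 years) before Marino (13 years).
Ibarra and Amari both have date of admission to current standing 25 Jul 2014, so the next rule applies.
Among Ibarra and Amari, by admission number (lower first): Ibarra (111) before Amari (967).
Order: Ferreira, Leclerc, Okafor, Ibarra, Amari, Marino.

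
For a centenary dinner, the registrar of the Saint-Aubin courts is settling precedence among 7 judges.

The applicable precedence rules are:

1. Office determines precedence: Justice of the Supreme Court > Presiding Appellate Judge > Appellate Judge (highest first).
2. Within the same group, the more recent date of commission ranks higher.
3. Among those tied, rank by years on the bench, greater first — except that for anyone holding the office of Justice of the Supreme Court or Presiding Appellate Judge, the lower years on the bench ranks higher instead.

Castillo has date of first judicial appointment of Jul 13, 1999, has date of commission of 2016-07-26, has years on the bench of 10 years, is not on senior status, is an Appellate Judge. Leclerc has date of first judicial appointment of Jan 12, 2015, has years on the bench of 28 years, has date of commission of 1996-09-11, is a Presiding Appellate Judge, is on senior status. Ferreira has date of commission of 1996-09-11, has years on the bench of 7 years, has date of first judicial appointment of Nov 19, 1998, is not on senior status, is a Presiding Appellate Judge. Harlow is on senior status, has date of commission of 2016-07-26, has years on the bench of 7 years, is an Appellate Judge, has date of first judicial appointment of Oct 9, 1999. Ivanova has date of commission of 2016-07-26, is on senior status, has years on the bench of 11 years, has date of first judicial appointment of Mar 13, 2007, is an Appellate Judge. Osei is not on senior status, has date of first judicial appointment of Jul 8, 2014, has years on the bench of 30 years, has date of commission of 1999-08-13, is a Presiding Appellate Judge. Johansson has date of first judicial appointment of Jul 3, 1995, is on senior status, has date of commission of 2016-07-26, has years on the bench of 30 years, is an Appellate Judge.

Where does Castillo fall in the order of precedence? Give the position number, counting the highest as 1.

6

By office: Osei, Ferreira and Leclerc (Presiding Appellate Judge); then Johansson, Ivanova, Castillo and Harlow (Appellate Judge).
Among Osei, Ferreira and Leclerc, by date of commission (later first): Osei (1999-08-13) before Ferreira and Leclerc (1996-09-11).
Among Ferreira and Leclerc, by years on the bench (lower first) (reversed rule for this group): Ferreira (7 years) before Leclerc (28 years).
Johansson, Ivanova, Castillo and Harlow all have date of commission 2016-07-26, so the next rule applies.
Among Johansson, Ivanova, Castillo and Harlow, by years on the bench (higher first): Johansson (30 years) before Ivanova (11 years) before Castillo (10 years) before Harlow (7 years).
Order: Osei, Ferreira, Leclerc, Johansson, Ivanova, Castillo, Harlow. So position 6.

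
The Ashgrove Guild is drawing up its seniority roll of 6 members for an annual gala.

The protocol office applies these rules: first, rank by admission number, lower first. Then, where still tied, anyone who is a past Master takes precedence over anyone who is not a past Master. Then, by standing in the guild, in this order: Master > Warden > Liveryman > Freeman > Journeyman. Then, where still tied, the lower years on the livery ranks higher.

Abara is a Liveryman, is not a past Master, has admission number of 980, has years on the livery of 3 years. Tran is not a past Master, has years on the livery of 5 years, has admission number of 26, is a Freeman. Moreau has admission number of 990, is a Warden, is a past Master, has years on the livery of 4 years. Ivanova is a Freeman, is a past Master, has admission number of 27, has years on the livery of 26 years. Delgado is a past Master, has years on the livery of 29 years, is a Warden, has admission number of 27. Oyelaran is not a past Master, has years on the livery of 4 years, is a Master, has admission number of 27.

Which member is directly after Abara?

By admission number (lower first): Tran (26); then Delgado, Ivanova and Oyelaran (each 27); then Abara (980); then Moreau (990).
Among Delgado, Ivanova and Oyelaran, a past Master before not a past Master: Delgado and Ivanova (a past Master) before Oyelaran (not a past Master).
Among Delgado and Ivanova, by standing in the guild: Delgado (Warden) before Ivanova (Freeman).
Order: Tran, Delgado, Ivanova, Oyelaran, Abara, Moreau.

Moreau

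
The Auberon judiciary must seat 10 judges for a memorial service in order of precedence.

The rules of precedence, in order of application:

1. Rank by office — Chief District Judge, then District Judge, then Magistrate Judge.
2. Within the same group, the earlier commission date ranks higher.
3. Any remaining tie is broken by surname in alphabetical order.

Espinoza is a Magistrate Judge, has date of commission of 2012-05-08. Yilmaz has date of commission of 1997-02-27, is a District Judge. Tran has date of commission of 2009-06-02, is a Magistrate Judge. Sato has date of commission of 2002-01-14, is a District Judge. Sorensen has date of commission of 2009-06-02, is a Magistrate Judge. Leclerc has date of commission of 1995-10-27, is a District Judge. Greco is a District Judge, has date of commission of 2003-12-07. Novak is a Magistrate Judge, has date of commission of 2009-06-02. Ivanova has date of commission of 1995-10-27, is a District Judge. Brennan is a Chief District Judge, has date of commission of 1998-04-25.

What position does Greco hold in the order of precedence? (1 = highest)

6

By office: Brennan (Chief District Judge); then Ivanova, Leclerc, Yilmaz, Sato and Greco (District Judge); then Novak, Sorensen, Tran and Espinoza (Magistrate Judge).
Among Ivanova, Leclerc, Yilmaz, Sato and Greco, by date of commission (earlier first): Ivanova and Leclerc (1995-10-27) before Yilmaz (1997-02-27) before Sato (2002-01-14) before Greco (2003-12-07).
Among Ivanova and Leclerc, alphabetically by surname: Ivanova before Leclerc.
Among Novak, Sorensen, Tran and Espinoza, by date of commission (earlier first): Novak, Sorensen and Tran (2009-06-02) before Espinoza (2012-05-08).
Among Novak, Sorensen and Tran, alphabetically by surname: Novak before Sorensen before Tran.
Order: Brennan, Ivanova, Leclerc, Yilmaz, Sato, Greco, Novak, Sorensen, Tran, Espinoza. So position 6.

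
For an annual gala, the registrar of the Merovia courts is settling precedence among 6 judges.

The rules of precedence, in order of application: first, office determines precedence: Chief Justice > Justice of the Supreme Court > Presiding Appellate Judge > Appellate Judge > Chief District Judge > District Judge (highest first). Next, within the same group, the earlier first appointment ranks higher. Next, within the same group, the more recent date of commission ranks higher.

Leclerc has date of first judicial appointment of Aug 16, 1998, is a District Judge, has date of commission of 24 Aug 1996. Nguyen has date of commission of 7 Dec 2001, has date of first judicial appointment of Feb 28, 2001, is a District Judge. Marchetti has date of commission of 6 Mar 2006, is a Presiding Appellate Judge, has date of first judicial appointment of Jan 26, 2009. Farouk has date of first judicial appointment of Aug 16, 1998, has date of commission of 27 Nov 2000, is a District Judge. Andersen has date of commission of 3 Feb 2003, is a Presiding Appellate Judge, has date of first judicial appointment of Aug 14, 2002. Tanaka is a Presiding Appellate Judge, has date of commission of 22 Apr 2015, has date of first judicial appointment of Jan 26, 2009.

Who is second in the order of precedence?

Tanaka

By office: Andersen, Tanaka and Marchetti (Presiding Appellate Judge); then Farouk, Leclerc and Nguyen (District Judge).
Among Andersen, Tanaka and Marchetti, by date of first judicial appointment (earlier first): Andersen (Aug 14, 2002) before Tanaka and Marchetti (Jan 26, 2009).
Among Tanaka and Marchetti, by date of commission (later first): Tanaka (22 Apr 2015) before Marchetti (6 Mar 2006).
Among Farouk, Leclerc and Nguyen, by date of first judicial appointment (earlier first): Farouk and Leclerc (Aug 16, 1998) before Nguyen (Feb 28, 2001).
Among Farouk and Leclerc, by date of commission (later first): Farouk (27 Nov 2000) before Leclerc (24 Aug 1996).
Order: Andersen, Tanaka, Marchetti, Farouk, Leclerc, Nguyen.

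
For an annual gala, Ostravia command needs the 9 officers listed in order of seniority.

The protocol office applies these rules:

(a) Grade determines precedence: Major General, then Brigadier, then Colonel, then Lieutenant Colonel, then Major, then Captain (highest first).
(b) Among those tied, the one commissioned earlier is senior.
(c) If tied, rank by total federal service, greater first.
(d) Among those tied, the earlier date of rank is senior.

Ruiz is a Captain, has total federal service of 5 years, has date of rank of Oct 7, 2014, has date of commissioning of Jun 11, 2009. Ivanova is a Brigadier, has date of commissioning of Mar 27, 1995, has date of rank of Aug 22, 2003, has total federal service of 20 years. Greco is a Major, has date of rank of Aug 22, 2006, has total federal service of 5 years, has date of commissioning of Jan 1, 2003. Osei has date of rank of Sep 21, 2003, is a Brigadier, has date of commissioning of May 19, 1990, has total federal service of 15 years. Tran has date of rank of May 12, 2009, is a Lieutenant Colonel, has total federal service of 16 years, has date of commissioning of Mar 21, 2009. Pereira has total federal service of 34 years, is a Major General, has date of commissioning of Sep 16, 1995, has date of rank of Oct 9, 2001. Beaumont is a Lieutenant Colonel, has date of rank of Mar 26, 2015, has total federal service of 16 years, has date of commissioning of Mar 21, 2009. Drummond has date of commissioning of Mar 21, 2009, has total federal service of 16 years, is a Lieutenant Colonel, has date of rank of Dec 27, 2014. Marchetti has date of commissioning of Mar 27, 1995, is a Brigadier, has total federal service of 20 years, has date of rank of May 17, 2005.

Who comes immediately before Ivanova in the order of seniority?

By grade: Pereira (Major General); then Osei, Ivanova and Marchetti (Brigadier); then Tran, Drummond and Beaumont (Lieutenant Colonel); then Greco (Major); then Ruiz (Captain).
Among Osei, Ivanova and Marchetti, by date of commissioning (earlier first): Osei (May 19, 1990) before Ivanova and Marchetti (Mar 27, 1995).
Ivanova and Marchetti both have total federal service 20 years, so the next rule applies.
Among Ivanova and Marchetti, by date of rank (earlier first): Ivanova (Aug 22, 2003) before Marchetti (May 17, 2005).
Tran, Drummond and Beaumont all have date of commissioning Mar 21, 2009, so the next rule applies.
Tran, Drummond and Beaumont all have total federal service 16 years, so the next rule applies.
Among Tran, Drummond and Beaumont, by date of rank (earlier first): Tran (May 12, 2009) before Drummond (Dec 27, 2014) before Beaumont (Mar 26, 2015).
Order: Pereira, Osei, Ivanova, Marchetti, Tran, Drummond, Beaumont, Greco, Ruiz.

Osei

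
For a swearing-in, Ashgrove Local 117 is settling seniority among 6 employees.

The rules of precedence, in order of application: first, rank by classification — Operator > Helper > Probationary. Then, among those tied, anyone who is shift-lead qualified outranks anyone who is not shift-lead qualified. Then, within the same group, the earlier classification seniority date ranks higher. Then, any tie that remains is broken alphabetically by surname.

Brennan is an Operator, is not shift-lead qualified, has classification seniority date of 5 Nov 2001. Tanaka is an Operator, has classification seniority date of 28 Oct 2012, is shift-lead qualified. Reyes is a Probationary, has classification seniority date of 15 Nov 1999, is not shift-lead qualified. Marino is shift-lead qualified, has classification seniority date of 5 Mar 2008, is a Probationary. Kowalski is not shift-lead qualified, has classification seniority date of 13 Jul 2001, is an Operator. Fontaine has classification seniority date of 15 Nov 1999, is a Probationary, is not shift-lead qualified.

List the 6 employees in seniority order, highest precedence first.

By classification: Tanaka, Kowalski and Brennan (Operator); then Marino, Fontaine and Reyes (Probationary).
Among Tanaka, Kowalski and Brennan, shift-lead qualified before not shift-lead qualified: Tanaka (shift-lead qualified) before Kowalski and Brennan (not shift-lead qualified).
Among Kowalski and Brennan, by classification seniority date (earlier first): Kowalski (13 Jul 2001) before Brennan (5 Nov 2001).
Among Marino, Fontaine and Reyes, shift-lead qualified before not shift-lead qualified: Marino (shift-lead qualified) before Fontaine and Reyes (not shift-lead qualified).
Fontaine and Reyes both have classification seniority date 15 Nov 1999, so the next rule applies.
Among Fontaine and Reyes, alphabetically by surname: Fontaine before Reyes.
Full order: Tanaka, Kowalski, Brennan, Marino, Fontaine, Reyes.

Tanaka, Kowalski, Brennan, Marino, Fontaine, Reyes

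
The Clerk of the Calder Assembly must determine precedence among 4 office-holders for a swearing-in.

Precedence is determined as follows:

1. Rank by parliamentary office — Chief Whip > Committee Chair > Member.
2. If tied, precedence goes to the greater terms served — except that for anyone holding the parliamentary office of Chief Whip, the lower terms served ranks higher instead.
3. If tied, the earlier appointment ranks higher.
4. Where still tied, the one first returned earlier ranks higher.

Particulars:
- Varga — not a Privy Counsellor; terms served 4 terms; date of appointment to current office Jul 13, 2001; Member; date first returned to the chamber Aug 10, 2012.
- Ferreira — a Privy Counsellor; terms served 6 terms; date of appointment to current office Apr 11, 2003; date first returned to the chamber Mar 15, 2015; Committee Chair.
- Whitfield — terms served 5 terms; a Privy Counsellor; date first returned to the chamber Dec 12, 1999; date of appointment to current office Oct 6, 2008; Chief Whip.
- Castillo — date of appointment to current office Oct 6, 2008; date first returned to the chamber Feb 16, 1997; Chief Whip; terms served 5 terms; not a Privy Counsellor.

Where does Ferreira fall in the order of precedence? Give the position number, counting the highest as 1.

By parliamentary office: Castillo and Whitfield (Chief Whip); then Ferreira (Committee Chair); then Varga (Member).
Castillo and Whitfield both have terms served 5 terms, so the next rule applies.
Castillo and Whitfield both have date of appointment to current office Oct 6, 2008, so the next rule applies.
Among Castillo and Whitfield, by date first returned to the chamber (earlier first): Castillo (Feb 16, 1997) before Whitfield (Dec 12, 1999).
Order: Castillo, Whitfield, Ferreira, Varga. So position 3.

3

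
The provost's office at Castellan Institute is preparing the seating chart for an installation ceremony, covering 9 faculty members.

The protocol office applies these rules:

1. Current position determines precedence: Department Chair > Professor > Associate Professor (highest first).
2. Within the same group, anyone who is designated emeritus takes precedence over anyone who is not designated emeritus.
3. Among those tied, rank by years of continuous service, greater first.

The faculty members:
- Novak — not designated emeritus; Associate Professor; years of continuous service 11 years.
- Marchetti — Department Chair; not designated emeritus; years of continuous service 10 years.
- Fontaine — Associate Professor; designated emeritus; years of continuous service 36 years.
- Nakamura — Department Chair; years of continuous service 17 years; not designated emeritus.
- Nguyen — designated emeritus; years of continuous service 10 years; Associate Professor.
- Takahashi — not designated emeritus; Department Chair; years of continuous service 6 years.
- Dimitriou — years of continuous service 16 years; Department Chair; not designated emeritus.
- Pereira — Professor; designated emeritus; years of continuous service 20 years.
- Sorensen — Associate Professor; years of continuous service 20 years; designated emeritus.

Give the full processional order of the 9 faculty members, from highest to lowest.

Nakamura, Dimitriou, Marchetti, Takahashi, Pereira, Fontaine, Sorensen, Nguyen, Novak

By current position: Nakamura, Dimitriou, Marchetti and Takahashi (Department Chair); then Pereira (Professor); then Fontaine, Sorensen, Nguyen and Novak (Associate Professor).
Nakamura, Dimitriou, Marchetti and Takahashi are each not designated emeritus, so the next rule applies.
Among Nakamura, Dimitriou, Marchetti and Takahashi, by years of continuous service (higher first): Nakamura (17 years) before Dimitriou (16 years) before Marchetti (10 years) before Takahashi (6 years).
Among Fontaine, Sorensen, Nguyen and Novak, designated emeritus before not designated emeritus: Fontaine, Sorensen and Nguyen (designated emeritus) before Novak (not designated emeritus).
Among Fontaine, Sorensen and Nguyen, by years of continuous service (higher first): Fontaine (36 years) before Sorensen (20 years) before Nguyen (10 years).
Full order: Nakamura, Dimitriou, Marchetti, Takahashi, Pereira, Fontaine, Sorensen, Nguyen, Novak.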